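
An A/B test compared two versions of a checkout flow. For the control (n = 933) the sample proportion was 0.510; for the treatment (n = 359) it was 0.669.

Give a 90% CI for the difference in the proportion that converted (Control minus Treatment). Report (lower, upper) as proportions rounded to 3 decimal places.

The two standard errors are √(0.5100×0.4900/933) = 0.01637 and √(0.6690×0.3310/359) = 0.02484.
Because the samples are independent, SE_diff = √(0.01637² + 0.02484²) = 0.02975.
Using z* = 1.645 for 90%, ME = 1.645 × 0.02975 = 0.04894.
p̂₁ − p̂₂ = -0.1590; interval -0.1590 ± 0.04894 gives (-0.208, -0.110).

(-0.208, -0.110)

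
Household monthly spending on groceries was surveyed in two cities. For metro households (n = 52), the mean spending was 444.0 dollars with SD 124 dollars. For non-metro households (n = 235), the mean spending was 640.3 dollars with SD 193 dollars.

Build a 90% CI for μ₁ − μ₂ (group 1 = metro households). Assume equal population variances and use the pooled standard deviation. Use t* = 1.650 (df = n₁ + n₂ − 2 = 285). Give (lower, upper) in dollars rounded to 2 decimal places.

(-242.47, -150.13)

Pooled variance s_p² = [51·124² + 234·193²] / (52+235−2) = 33334.8842, so s_p = 182.5784.
SE_diff = s_p·√(1/n₁ + 1/n₂) = 182.5784·√(1/52 + 1/235) = 27.9805.
t* = 1.650; margin = 1.650 × 27.9805 = 46.1678.
Difference = 444.0 − 640.3 = -196.3000.
-196.3000 ± 46.1678 → (-242.47, -150.13).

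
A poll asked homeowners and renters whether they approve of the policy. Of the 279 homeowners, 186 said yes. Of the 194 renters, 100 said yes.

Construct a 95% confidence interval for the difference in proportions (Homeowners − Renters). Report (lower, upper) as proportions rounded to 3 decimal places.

(0.062, 0.241)

p̂₁ = 186/279 = 0.6667 and p̂₂ = 100/194 = 0.5155.
SE₁ = √(p̂₁(1−p̂₁)/n₁) = √(0.6667·0.3333/279) = 0.02822; SE₂ = √(0.5155·0.4845/194) = 0.03588.
Independent samples: SE of the difference = √(SE₁² + SE₂²) = √(0.0007963684 + 0.0012873744) = 0.04565.
z* for 95% confidence is 1.960, so the margin of error is 1.960 × 0.04565 = 0.08947.
Point estimate p̂₁ − p̂₂ = 0.6667 − 0.5155 = 0.1512.
0.1512 ± 0.08947 → (0.062, 0.241).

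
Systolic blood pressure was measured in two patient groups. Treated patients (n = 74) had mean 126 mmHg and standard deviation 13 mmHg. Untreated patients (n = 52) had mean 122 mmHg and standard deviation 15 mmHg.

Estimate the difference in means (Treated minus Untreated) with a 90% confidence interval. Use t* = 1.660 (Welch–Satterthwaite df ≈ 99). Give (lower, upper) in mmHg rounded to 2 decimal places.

(-0.27, 8.27)

Standard errors of each mean: 13/√74 = 1.5112 and 15/√52 = 2.0801.
SE(x̄₁ − x̄₂) = √(1.5112² + 2.0801²) = 2.5711 for independent samples with unequal variances.
With t* = 1.660, the margin is 1.660 × 2.5711 = 4.2680.
x̄₁ − x̄₂ = 126 − 122 = 4.0000; the interval is 4.0000 ± 4.2680 = (-0.27, 8.27).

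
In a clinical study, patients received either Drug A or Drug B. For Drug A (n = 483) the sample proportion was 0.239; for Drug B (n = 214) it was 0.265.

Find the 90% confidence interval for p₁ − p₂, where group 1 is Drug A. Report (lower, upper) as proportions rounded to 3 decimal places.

(-0.085, 0.033)

SE₁ = √(p̂₁(1−p̂₁)/n₁) = √(0.2390·0.7610/483) = 0.01941; SE₂ = √(0.2650·0.7350/214) = 0.03017.
Independent samples: SE of the difference = √(SE₁² + SE₂²) = √(0.0003767481 + 0.0009102289) = 0.03587.
z* for 90% confidence is 1.645, so the margin of error is 1.645 × 0.03587 = 0.05901.
Point estimate p̂₁ − p̂₂ = 0.2390 − 0.2650 = -0.0260.
-0.0260 ± 0.05901 → (-0.085, 0.033).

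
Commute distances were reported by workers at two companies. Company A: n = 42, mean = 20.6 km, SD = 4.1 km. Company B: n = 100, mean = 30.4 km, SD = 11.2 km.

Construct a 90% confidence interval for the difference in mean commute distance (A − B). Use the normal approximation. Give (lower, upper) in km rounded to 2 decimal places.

Per-group SEs: s₁/√n₁ = 4.1/√42 = 0.6326, s₂/√n₂ = 11.2/√100 = 1.1200.
Unpooled SE of the difference: √(0.40018276 + 1.2544) = 1.2863.
Margin of error = z* · SE = 1.645 × 1.2863 = 2.1160.
x̄₁ − x̄₂ = 20.6 − 30.4 = -9.8000.
CI: -9.8000 ± 2.1160 = (-11.92, -7.68).

(-11.92, -7.68)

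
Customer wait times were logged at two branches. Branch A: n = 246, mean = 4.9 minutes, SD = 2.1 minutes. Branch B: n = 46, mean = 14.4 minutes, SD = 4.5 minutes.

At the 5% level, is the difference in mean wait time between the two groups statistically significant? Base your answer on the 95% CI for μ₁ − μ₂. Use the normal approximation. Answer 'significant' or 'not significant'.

significant

Per-group SEs: s₁/√n₁ = 2.1/√246 = 0.1339, s₂/√n₂ = 4.5/√46 = 0.6635.
Unpooled SE of the difference: √(0.01792921 + 0.44023225) = 0.6769.
Margin of error = z* · SE = 1.960 × 0.6769 = 1.3267.
x̄₁ − x̄₂ = 4.9 − 14.4 = -9.5000.
CI: -9.5000 ± 1.3267 = (-10.8267, -8.1733).
The interval (-10.8267, -8.1733) does not contain 0, so the difference is significant.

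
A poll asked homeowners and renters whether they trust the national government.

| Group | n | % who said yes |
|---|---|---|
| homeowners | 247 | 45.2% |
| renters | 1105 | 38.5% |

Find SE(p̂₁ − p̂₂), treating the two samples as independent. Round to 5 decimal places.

The two standard errors are √(0.4520×0.5480/247) = 0.03167 and √(0.3850×0.6150/1105) = 0.01464.
Because the samples are independent, SE_diff = √(0.03167² + 0.01464²) = 0.03489.

0.03489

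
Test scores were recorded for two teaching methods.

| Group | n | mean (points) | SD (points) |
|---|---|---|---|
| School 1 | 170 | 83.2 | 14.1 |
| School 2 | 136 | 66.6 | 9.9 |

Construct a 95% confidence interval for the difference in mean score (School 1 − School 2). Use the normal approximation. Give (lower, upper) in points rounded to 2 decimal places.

Standard errors of each mean: 14.1/√170 = 1.0814 and 9.9/√136 = 0.8489.
SE(x̄₁ − x̄₂) = √(1.0814² + 0.8489²) = 1.3748 for independent samples with unequal variances.
With z* = 1.960, the margin is 1.960 × 1.3748 = 2.6946.
x̄₁ − x̄₂ = 83.2 − 66.6 = 16.6000; the interval is 16.6000 ± 2.6946 = (13.91, 19.29).

(13.91, 19.29)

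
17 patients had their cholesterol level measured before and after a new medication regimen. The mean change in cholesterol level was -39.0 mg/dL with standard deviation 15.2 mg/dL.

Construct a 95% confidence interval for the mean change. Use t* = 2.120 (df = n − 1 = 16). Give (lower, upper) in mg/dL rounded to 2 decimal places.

(-46.82, -31.18)

Paired design: SE = s_d/√n = 15.2/√17 = 3.6865.
t* = 2.120; margin of error = 2.120 × 3.6865 = 7.8154.
-39.0 ± 7.8154 → (-46.82, -31.18).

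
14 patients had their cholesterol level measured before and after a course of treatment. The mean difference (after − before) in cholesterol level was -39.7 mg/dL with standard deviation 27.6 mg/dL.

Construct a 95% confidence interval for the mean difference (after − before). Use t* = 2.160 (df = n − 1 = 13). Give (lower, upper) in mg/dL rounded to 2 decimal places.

(-55.63, -23.77)

Paired design: SE = s_d/√n = 27.6/√14 = 7.3764.
t* = 2.160; margin of error = 2.160 × 7.3764 = 15.9330.
-39.7 ± 15.9330 → (-55.63, -23.77).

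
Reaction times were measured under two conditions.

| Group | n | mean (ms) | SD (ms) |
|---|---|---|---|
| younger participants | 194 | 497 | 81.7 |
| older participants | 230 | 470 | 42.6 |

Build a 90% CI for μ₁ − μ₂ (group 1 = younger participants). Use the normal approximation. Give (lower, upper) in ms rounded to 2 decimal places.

Per-group SEs: s₁/√n₁ = 81.7/√194 = 5.8657, s₂/√n₂ = 42.6/√230 = 2.8090.
Unpooled SE of the difference: √(34.40643649 + 7.890481) = 6.5036.
Margin of error = z* · SE = 1.645 × 6.5036 = 10.6984.
x̄₁ − x̄₂ = 497 − 470 = 27.0000.
CI: 27.0000 ± 10.6984 = (16.30, 37.70).

(16.30, 37.70)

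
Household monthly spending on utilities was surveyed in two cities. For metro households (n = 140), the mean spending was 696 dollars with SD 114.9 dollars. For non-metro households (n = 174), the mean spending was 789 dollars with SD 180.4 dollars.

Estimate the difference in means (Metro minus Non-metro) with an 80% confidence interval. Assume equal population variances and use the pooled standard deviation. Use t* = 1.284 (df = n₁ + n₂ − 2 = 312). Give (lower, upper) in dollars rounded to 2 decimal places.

(-115.55, -70.45)

Pooled variance s_p² = [139·114.9² + 173·180.4²] / (140+174−2) = 23926.9842, so s_p = 154.6835.
SE_diff = s_p·√(1/n₁ + 1/n₂) = 154.6835·√(1/140 + 1/174) = 17.5618.
t* = 1.284; margin = 1.284 × 17.5618 = 22.5494.
Difference = 696 − 789 = -93.0000.
-93.0000 ± 22.5494 → (-115.55, -70.45).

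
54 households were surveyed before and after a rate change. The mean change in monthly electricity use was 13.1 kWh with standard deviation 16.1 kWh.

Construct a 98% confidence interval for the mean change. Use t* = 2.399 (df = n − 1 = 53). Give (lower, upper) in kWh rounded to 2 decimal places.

(7.84, 18.36)

Paired design: SE = s_d/√n = 16.1/√54 = 2.1909.
t* = 2.399; margin of error = 2.399 × 2.1909 = 5.2560.
13.1 ± 5.2560 → (7.84, 18.36).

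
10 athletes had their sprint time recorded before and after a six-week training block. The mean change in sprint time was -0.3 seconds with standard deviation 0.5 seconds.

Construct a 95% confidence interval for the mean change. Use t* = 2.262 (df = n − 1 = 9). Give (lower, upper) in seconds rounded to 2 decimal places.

(-0.66, 0.06)

Paired design: SE = s_d/√n = 0.5/√10 = 0.1581.
t* = 2.262; margin of error = 2.262 × 0.1581 = 0.3576.
-0.3 ± 0.3576 → (-0.66, 0.06).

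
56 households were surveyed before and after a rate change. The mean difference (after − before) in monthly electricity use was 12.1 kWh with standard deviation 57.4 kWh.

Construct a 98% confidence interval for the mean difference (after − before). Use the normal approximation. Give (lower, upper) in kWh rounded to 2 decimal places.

Paired design: SE = s_d/√n = 57.4/√56 = 7.6704.
z* = 2.326; margin of error = 2.326 × 7.6704 = 17.8414.
12.1 ± 17.8414 → (-5.74, 29.94).

(-5.74, 29.94)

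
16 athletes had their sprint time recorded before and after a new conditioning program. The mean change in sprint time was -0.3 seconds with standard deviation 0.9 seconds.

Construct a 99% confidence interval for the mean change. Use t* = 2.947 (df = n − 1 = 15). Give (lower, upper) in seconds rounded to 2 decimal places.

(-0.96, 0.36)

This is a matched-pairs design, so SE = s_d/√n = 0.9/√16 = 0.2250.
Margin = 2.947 × 0.2250 = 0.6631; the interval is -0.3 ± 0.6631 = (-0.96, 0.36).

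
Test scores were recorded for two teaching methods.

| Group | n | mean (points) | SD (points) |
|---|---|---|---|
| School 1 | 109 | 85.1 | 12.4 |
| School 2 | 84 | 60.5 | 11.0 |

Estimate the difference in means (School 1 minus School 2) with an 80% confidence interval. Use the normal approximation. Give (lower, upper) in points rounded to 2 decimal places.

(22.44, 26.76)

Per-group SEs: s₁/√n₁ = 12.4/√109 = 1.1877, s₂/√n₂ = 11.0/√84 = 1.2002.
Unpooled SE of the difference: √(1.41063129 + 1.44048004) = 1.6885.
Margin of error = z* · SE = 1.282 × 1.6885 = 2.1647.
x̄₁ − x̄₂ = 85.1 − 60.5 = 24.6000.
CI: 24.6000 ± 2.1647 = (22.44, 26.76).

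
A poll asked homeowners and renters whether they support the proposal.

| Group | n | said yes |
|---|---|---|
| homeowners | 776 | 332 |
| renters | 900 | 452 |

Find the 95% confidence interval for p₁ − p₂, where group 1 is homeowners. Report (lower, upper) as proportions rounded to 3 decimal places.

(-0.122, -0.027)

Sample proportions: 332/776 = 0.4278, 452/900 = 0.5022.
Each SE is √(p̂(1−p̂)/n): √(0.4278·0.5722/776) = 0.01776 and √(0.5022·0.4978/900) = 0.01667.
SE(p̂₁ − p̂₂) = √(SE₁² + SE₂²) = √(0.0003154176 + 0.0002778889) = 0.02436, since the two samples are independent.
At 95% confidence z* = 1.960; margin = 1.960 × 0.02436 = 0.04775.
The difference is 0.4278 − 0.5022 = -0.0744, so the interval is -0.0744 ± 0.04775 = (-0.122, -0.027).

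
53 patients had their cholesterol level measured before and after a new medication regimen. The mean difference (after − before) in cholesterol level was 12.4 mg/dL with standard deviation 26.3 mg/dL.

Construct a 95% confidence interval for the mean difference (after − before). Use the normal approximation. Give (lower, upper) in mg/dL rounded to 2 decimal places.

This is a matched-pairs design, so SE = s_d/√n = 26.3/√53 = 3.6126.
Margin = 1.960 × 3.6126 = 7.0807; the interval is 12.4 ± 7.0807 = (5.32, 19.48).

(5.32, 19.48)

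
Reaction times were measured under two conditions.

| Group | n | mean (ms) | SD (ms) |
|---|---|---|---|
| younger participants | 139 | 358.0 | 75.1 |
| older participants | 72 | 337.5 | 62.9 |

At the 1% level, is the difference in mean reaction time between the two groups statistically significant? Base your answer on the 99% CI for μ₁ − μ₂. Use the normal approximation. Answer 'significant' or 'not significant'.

Standard errors of each mean: 75.1/√139 = 6.3699 and 62.9/√72 = 7.4128.
SE(x̄₁ − x̄₂) = √(6.3699² + 7.4128²) = 9.7737 for independent samples with unequal variances.
With z* = 2.576, the margin is 2.576 × 9.7737 = 25.1771.
x̄₁ − x̄₂ = 358.0 − 337.5 = 20.5000; the interval is 20.5000 ± 25.1771 = (-4.6771, 45.6771).
The interval (-4.6771, 45.6771) contains 0, so the difference is not significant.

not significant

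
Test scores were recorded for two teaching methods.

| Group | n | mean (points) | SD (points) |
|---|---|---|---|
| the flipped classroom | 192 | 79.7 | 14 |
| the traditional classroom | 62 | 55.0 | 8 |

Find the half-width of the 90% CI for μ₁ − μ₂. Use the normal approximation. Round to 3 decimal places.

2.357

Per-group SEs: s₁/√n₁ = 14/√192 = 1.0104, s₂/√n₂ = 8/√62 = 1.0160.
Unpooled SE of the difference: √(1.02090816 + 1.032256) = 1.4329.
Margin of error = z* · SE = 1.645 × 1.4329 = 2.3571.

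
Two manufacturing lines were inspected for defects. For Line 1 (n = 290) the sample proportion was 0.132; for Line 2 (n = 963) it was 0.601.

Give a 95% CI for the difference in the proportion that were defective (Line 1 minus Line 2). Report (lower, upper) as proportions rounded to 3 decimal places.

(-0.519, -0.419)

SE₁ = √(p̂₁(1−p̂₁)/n₁) = √(0.1320·0.8680/290) = 0.01988; SE₂ = √(0.6010·0.3990/963) = 0.01578.
Independent samples: SE of the difference = √(SE₁² + SE₂²) = √(0.0003952144 + 0.0002490084) = 0.02538.
z* for 95% confidence is 1.960, so the margin of error is 1.960 × 0.02538 = 0.04974.
Point estimate p̂₁ − p̂₂ = 0.1320 − 0.6010 = -0.4690.
-0.4690 ± 0.04974 → (-0.519, -0.419).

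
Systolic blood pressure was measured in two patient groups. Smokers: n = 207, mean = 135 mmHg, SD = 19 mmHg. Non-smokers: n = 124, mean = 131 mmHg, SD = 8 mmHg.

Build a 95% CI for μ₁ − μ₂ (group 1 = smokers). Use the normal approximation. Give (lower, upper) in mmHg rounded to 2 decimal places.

Per-group SEs: s₁/√n₁ = 19/√207 = 1.3206, s₂/√n₂ = 8/√124 = 0.7184.
Unpooled SE of the difference: √(1.74398436 + 0.51609856) = 1.5034.
Margin of error = z* · SE = 1.960 × 1.5034 = 2.9467.
x̄₁ − x̄₂ = 135 − 131 = 4.0000.
CI: 4.0000 ± 2.9467 = (1.05, 6.95).

(1.05, 6.95)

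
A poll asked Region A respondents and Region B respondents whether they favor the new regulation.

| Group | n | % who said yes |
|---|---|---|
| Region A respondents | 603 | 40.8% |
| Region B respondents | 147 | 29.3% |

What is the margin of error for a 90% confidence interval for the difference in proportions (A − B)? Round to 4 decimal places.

SE₁ = √(p̂₁(1−p̂₁)/n₁) = √(0.4080·0.5920/603) = 0.02001; SE₂ = √(0.2930·0.7070/147) = 0.03754.
Independent samples: SE of the difference = √(SE₁² + SE₂²) = √(0.0004004001 + 0.0014092516) = 0.04254.
z* for 90% confidence is 1.645, so the margin of error is 1.645 × 0.04254 = 0.06998.

0.0700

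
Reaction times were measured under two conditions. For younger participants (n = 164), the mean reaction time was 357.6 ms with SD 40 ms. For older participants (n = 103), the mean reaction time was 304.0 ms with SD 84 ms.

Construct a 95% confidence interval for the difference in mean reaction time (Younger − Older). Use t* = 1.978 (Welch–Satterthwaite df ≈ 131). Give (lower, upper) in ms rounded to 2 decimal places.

Standard errors of each mean: 40/√164 = 3.1235 and 84/√103 = 8.2768.
SE(x̄₁ − x̄₂) = √(3.1235² + 8.2768²) = 8.8466 for independent samples with unequal variances.
With t* = 1.978, the margin is 1.978 × 8.8466 = 17.4986.
x̄₁ − x̄₂ = 357.6 − 304.0 = 53.6000; the interval is 53.6000 ± 17.4986 = (36.10, 71.10).

(36.10, 71.10)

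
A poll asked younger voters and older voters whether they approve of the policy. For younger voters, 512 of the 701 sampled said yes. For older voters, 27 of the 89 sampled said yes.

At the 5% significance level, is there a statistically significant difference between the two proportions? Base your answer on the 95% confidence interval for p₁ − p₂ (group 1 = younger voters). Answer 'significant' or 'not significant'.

significant

First, p̂₁ = 512/701 = 0.7304; p̂₂ = 27/89 = 0.3034.
The two standard errors are √(0.7304×0.2696/701) = 0.01676 and √(0.3034×0.6966/89) = 0.04873.
Because the samples are independent, SE_diff = √(0.01676² + 0.04873²) = 0.05153.
Using z* = 1.960 for 95%, ME = 1.960 × 0.05153 = 0.10100.
p̂₁ − p̂₂ = 0.4270; interval 0.4270 ± 0.10100 gives (0.32600, 0.52800).
The interval (0.32600, 0.52800) does not contain 0, so the difference is significant.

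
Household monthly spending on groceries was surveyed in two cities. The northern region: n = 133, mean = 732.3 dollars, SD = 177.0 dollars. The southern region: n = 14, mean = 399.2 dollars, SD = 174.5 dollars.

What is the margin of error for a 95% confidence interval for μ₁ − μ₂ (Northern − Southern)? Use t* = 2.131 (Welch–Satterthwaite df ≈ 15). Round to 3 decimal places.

Per-group SEs: s₁/√n₁ = 177.0/√133 = 15.3478, s₂/√n₂ = 174.5/√14 = 46.6371.
Unpooled SE of the difference: √(235.55496484 + 2175.01909641) = 49.0976.
Margin of error = t* · SE = 2.131 × 49.0976 = 104.6270.

104.627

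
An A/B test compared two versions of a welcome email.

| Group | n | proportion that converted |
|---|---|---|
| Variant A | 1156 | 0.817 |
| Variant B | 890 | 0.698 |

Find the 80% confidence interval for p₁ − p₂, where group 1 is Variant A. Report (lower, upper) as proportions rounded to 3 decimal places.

(0.094, 0.144)

SE₁ = √(p̂₁(1−p̂₁)/n₁) = √(0.8170·0.1830/1156) = 0.01137; SE₂ = √(0.6980·0.3020/890) = 0.01539.
Independent samples: SE of the difference = √(SE₁² + SE₂²) = √(0.0001292769 + 0.0002368521) = 0.01913.
z* for 80% confidence is 1.282, so the margin of error is 1.282 × 0.01913 = 0.02452.
Point estimate p̂₁ − p̂₂ = 0.8170 − 0.6980 = 0.1190.
0.1190 ± 0.02452 → (0.094, 0.144).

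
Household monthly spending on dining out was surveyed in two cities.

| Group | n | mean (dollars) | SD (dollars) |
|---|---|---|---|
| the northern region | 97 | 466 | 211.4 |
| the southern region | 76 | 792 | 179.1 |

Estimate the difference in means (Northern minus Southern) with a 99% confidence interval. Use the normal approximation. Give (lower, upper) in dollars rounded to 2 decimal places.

Per-group SEs: s₁/√n₁ = 211.4/√97 = 21.4644, s₂/√n₂ = 179.1/√76 = 20.5442.
Unpooled SE of the difference: √(460.72046736 + 422.06415364) = 29.7117.
Margin of error = z* · SE = 2.576 × 29.7117 = 76.5373.
x̄₁ − x̄₂ = 466 − 792 = -326.0000.
CI: -326.0000 ± 76.5373 = (-402.54, -249.46).

(-402.54, -249.46)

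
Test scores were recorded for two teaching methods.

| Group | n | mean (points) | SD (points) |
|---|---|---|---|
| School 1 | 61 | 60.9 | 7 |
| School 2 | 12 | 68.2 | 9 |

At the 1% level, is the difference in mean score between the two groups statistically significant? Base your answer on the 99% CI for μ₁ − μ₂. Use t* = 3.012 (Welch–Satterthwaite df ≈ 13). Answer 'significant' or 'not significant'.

Standard errors of each mean: 7/√61 = 0.8963 and 9/√12 = 2.5981.
SE(x̄₁ − x̄₂) = √(0.8963² + 2.5981²) = 2.7484 for independent samples with unequal variances.
With t* = 3.012, the margin is 3.012 × 2.7484 = 8.2782.
x̄₁ − x̄₂ = 60.9 − 68.2 = -7.3000; the interval is -7.3000 ± 8.2782 = (-15.5782, 0.9782).
The interval (-15.5782, 0.9782) contains 0, so the difference is not significant.

not significant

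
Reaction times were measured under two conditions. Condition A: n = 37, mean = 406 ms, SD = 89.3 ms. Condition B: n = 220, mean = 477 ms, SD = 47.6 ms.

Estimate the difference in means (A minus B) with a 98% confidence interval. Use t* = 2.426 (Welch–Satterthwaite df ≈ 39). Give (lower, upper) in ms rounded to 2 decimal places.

SE₁ = s₁/√n₁ = 89.3/√37 = 14.6808; SE₂ = 47.6/√220 = 3.2092.
Independent samples, unequal variances: SE_diff = √(SE₁² + SE₂²) = √(215.52588864 + 10.29896464) = 15.0275.
t* = 2.426, so margin of error = 2.426 × 15.0275 = 36.4567.
Difference in means = 406 − 477 = -71.0000.
-71.0000 ± 36.4567 → (-107.46, -34.54).

(-107.46, -34.54)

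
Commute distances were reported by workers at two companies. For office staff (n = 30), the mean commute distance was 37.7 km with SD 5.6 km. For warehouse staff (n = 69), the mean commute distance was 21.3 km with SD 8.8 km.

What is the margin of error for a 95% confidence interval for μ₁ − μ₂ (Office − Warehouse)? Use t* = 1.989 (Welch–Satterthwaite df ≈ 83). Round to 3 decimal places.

2.928

Per-group SEs: s₁/√n₁ = 5.6/√30 = 1.0224, s₂/√n₂ = 8.8/√69 = 1.0594.
Unpooled SE of the difference: √(1.04530176 + 1.12232836) = 1.4723.
Margin of error = t* · SE = 1.989 × 1.4723 = 2.9284.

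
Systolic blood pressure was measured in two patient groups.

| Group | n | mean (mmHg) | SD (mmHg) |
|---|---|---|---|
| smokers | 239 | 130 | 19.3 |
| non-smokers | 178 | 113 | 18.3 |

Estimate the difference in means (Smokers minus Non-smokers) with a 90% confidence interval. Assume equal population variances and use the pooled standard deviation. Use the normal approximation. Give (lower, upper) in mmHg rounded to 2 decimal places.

s_p = √[((n₁−1)s₁² + (n₂−1)s₂²)/(n₁+n₂−2)] = √[(238·19.3² + 177·18.3²)/415] = 18.8800.
SE = 18.8800·√(1/239 + 1/178) = 1.8692.
With z* = 1.645, margin = 1.645 × 1.8692 = 3.0748.
x̄₁ − x̄₂ = 130 − 113 = 17.0000; interval 17.0000 ± 3.0748 = (13.93, 20.07).

(13.93, 20.07)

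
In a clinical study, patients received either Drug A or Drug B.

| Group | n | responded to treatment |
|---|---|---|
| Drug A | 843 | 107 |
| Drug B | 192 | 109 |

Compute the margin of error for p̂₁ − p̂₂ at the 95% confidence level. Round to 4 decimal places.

0.0736

p̂₁ = 107/843 = 0.1269 and p̂₂ = 109/192 = 0.5677.
SE₁ = √(p̂₁(1−p̂₁)/n₁) = √(0.1269·0.8731/843) = 0.01146; SE₂ = √(0.5677·0.4323/192) = 0.03575.
Independent samples: SE of the difference = √(SE₁² + SE₂²) = √(0.0001313316 + 0.0012780625) = 0.03754.
z* for 95% confidence is 1.960, so the margin of error is 1.960 × 0.03754 = 0.07358.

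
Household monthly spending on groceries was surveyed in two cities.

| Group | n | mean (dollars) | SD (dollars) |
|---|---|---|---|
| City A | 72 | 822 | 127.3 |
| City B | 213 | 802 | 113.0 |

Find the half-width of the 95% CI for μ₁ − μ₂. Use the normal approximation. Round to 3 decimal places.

Standard errors of each mean: 127.3/√72 = 15.0024 and 113.0/√213 = 7.7426.
SE(x̄₁ − x̄₂) = √(15.0024² + 7.7426²) = 16.8825 for independent samples with unequal variances.
With z* = 1.960, the margin is 1.960 × 16.8825 = 33.0897.

33.090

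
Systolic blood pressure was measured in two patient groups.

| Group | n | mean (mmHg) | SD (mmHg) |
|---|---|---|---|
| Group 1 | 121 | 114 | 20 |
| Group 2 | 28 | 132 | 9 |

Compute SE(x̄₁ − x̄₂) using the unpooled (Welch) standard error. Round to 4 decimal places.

2.4897

SE₁ = s₁/√n₁ = 20/√121 = 1.8182; SE₂ = 9/√28 = 1.7008.
Independent samples, unequal variances: SE_diff = √(SE₁² + SE₂²) = √(3.30585124 + 2.89272064) = 2.4897.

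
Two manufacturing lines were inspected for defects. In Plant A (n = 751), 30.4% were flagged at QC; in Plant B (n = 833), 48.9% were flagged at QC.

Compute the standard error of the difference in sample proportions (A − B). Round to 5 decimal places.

The two standard errors are √(0.3040×0.6960/751) = 0.01679 and √(0.4890×0.5110/833) = 0.01732.
Because the samples are independent, SE_diff = √(0.01679² + 0.01732²) = 0.02412.

0.02412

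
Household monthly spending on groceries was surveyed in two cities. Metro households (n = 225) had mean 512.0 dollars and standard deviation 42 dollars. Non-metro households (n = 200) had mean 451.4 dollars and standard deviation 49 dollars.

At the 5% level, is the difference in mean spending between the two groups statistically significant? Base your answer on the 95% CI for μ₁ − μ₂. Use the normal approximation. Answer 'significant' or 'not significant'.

Standard errors of each mean: 42/√225 = 2.8000 and 49/√200 = 3.4648.
SE(x̄₁ − x̄₂) = √(2.8000² + 3.4648²) = 4.4548 for independent samples with unequal variances.
With z* = 1.960, the margin is 1.960 × 4.4548 = 8.7314.
x̄₁ − x̄₂ = 512.0 − 451.4 = 60.6000; the interval is 60.6000 ± 8.7314 = (51.8686, 69.3314).
The interval (51.8686, 69.3314) does not contain 0, so the difference is significant.

significant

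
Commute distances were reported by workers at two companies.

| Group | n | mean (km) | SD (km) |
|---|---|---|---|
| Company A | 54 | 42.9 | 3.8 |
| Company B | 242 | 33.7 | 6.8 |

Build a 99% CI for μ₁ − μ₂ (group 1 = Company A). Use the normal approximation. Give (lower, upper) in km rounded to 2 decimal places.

Standard errors of each mean: 3.8/√54 = 0.5171 and 6.8/√242 = 0.4371.
SE(x̄₁ − x̄₂) = √(0.5171² + 0.4371²) = 0.6771 for independent samples with unequal variances.
With z* = 2.576, the margin is 2.576 × 0.6771 = 1.7442.
x̄₁ − x̄₂ = 42.9 − 33.7 = 9.2000; the interval is 9.2000 ± 1.7442 = (7.46, 10.94).

(7.46, 10.94)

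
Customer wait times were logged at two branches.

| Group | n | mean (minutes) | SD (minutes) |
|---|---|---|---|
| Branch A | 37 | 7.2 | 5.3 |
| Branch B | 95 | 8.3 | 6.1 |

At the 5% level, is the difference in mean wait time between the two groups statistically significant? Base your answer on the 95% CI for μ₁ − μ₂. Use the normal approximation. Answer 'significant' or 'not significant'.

Standard errors of each mean: 5.3/√37 = 0.8713 and 6.1/√95 = 0.6258.
SE(x̄₁ − x̄₂) = √(0.8713² + 0.6258²) = 1.0727 for independent samples with unequal variances.
With z* = 1.960, the margin is 1.960 × 1.0727 = 2.1025.
x̄₁ − x̄₂ = 7.2 − 8.3 = -1.1000; the interval is -1.1000 ± 2.1025 = (-3.2025, 1.0025).
The interval (-3.2025, 1.0025) contains 0, so the difference is not significant.

not significant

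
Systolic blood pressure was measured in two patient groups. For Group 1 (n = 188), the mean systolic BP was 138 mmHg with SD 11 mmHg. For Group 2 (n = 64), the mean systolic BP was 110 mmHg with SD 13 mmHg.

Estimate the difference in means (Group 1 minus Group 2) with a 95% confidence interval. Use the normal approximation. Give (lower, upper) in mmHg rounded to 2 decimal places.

(24.45, 31.55)

SE₁ = s₁/√n₁ = 11/√188 = 0.8023; SE₂ = 13/√64 = 1.6250.
Independent samples, unequal variances: SE_diff = √(SE₁² + SE₂²) = √(0.64368529 + 2.640625) = 1.8123.
z* = 1.960, so margin of error = 1.960 × 1.8123 = 3.5521.
Difference in means = 138 − 110 = 28.0000.
28.0000 ± 3.5521 → (24.45, 31.55).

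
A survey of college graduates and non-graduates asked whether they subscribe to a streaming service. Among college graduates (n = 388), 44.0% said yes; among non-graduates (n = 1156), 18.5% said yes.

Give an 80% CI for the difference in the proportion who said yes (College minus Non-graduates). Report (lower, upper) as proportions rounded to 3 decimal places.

The two standard errors are √(0.4400×0.5600/388) = 0.02520 and √(0.1850×0.8150/1156) = 0.01142.
Because the samples are independent, SE_diff = √(0.02520² + 0.01142²) = 0.02767.
Using z* = 1.282 for 80%, ME = 1.282 × 0.02767 = 0.03547.
p̂₁ − p̂₂ = 0.2550; interval 0.2550 ± 0.03547 gives (0.220, 0.290).

(0.220, 0.290)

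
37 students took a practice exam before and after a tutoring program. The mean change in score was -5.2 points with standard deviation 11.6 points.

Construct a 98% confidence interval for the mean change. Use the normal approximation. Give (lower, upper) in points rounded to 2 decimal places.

(-9.64, -0.76)

This is a matched-pairs design, so SE = s_d/√n = 11.6/√37 = 1.9070.
Margin = 2.326 × 1.9070 = 4.4357; the interval is -5.2 ± 4.4357 = (-9.64, -0.76).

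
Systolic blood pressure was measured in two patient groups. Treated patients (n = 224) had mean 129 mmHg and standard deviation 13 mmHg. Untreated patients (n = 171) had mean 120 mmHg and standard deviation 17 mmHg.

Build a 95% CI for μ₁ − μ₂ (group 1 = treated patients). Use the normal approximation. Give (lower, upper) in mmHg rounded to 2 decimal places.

Standard errors of each mean: 13/√224 = 0.8686 and 17/√171 = 1.3000.
SE(x̄₁ − x̄₂) = √(0.8686² + 1.3000²) = 1.5635 for independent samples with unequal variances.
With z* = 1.960, the margin is 1.960 × 1.5635 = 3.0645.
x̄₁ − x̄₂ = 129 − 120 = 9.0000; the interval is 9.0000 ± 3.0645 = (5.94, 12.06).

(5.94, 12.06)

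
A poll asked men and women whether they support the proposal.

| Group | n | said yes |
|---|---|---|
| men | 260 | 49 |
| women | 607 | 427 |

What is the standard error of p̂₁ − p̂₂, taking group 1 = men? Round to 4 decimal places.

0.0305

Sample proportions: 49/260 = 0.1885, 427/607 = 0.7035.
Each SE is √(p̂(1−p̂)/n): √(0.1885·0.8115/260) = 0.02426 and √(0.7035·0.2965/607) = 0.01854.
SE(p̂₁ − p̂₂) = √(SE₁² + SE₂²) = √(0.0005885476 + 0.0003437316) = 0.03053, since the two samples are independent.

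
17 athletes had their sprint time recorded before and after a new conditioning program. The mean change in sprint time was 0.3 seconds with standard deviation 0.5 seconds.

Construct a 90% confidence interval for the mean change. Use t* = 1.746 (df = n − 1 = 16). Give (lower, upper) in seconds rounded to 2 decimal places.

(0.09, 0.51)

This is a matched-pairs design, so SE = s_d/√n = 0.5/√17 = 0.1213.
Margin = 1.746 × 0.1213 = 0.2118; the interval is 0.3 ± 0.2118 = (0.09, 0.51).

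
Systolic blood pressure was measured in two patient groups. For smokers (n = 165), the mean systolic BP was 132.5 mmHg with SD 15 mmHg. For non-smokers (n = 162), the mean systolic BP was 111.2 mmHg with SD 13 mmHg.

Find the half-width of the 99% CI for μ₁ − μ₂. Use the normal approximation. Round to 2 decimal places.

Standard errors of each mean: 15/√165 = 1.1677 and 13/√162 = 1.0214.
SE(x̄₁ − x̄₂) = √(1.1677² + 1.0214²) = 1.5514 for independent samples with unequal variances.
With z* = 2.576, the margin is 2.576 × 1.5514 = 3.9964.

4.00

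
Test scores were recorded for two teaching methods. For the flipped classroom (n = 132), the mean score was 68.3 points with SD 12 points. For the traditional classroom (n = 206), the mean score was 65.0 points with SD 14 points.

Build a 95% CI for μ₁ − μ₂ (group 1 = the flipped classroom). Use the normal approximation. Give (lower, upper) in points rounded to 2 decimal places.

Standard errors of each mean: 12/√132 = 1.0445 and 14/√206 = 0.9754.
SE(x̄₁ − x̄₂) = √(1.0445² + 0.9754²) = 1.4291 for independent samples with unequal variances.
With z* = 1.960, the margin is 1.960 × 1.4291 = 2.8010.
x̄₁ − x̄₂ = 68.3 − 65.0 = 3.3000; the interval is 3.3000 ± 2.8010 = (0.50, 6.10).

(0.50, 6.10)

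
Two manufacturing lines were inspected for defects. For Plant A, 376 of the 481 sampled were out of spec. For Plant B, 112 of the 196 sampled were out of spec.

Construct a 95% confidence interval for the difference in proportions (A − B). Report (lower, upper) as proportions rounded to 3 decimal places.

(0.132, 0.289)

First, p̂₁ = 376/481 = 0.7817; p̂₂ = 112/196 = 0.5714.
The two standard errors are √(0.7817×0.2183/481) = 0.01884 and √(0.5714×0.4286/196) = 0.03535.
Because the samples are independent, SE_diff = √(0.01884² + 0.03535²) = 0.04006.
Using z* = 1.960 for 95%, ME = 1.960 × 0.04006 = 0.07852.
p̂₁ − p̂₂ = 0.2103; interval 0.2103 ± 0.07852 gives (0.132, 0.289).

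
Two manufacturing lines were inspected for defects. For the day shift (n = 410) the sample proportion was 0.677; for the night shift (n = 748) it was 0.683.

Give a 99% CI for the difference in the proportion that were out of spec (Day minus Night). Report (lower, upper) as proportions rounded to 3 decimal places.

Each SE is √(p̂(1−p̂)/n): √(0.6770·0.3230/410) = 0.02309 and √(0.6830·0.3170/748) = 0.01701.
SE(p̂₁ − p̂₂) = √(SE₁² + SE₂²) = √(0.0005331481 + 0.0002893401) = 0.02868, since the two samples are independent.
At 99% confidence z* = 2.576; margin = 2.576 × 0.02868 = 0.07388.
The difference is 0.6770 − 0.6830 = -0.0060, so the interval is -0.0060 ± 0.07388 = (-0.080, 0.068).

(-0.080, 0.068)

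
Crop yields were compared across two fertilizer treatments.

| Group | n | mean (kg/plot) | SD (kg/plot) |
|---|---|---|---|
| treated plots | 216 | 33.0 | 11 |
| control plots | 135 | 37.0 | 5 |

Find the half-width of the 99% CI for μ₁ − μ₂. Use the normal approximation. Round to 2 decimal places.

Per-group SEs: s₁/√n₁ = 11/√216 = 0.7485, s₂/√n₂ = 5/√135 = 0.4303.
Unpooled SE of the difference: √(0.56025225 + 0.18515809) = 0.8634.
Margin of error = z* · SE = 2.576 × 0.8634 = 2.2241.

2.22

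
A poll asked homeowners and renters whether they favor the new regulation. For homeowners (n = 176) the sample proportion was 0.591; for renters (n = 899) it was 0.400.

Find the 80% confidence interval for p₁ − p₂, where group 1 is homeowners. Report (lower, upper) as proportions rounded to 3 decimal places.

The two standard errors are √(0.5910×0.4090/176) = 0.03706 and √(0.4000×0.6000/899) = 0.01634.
Because the samples are independent, SE_diff = √(0.03706² + 0.01634²) = 0.04050.
Using z* = 1.282 for 80%, ME = 1.282 × 0.04050 = 0.05192.
p̂₁ − p̂₂ = 0.1910; interval 0.1910 ± 0.05192 gives (0.139, 0.243).

(0.139, 0.243)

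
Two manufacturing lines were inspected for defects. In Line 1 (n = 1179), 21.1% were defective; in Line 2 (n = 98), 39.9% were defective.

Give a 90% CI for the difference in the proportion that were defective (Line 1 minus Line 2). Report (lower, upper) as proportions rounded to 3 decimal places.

(-0.272, -0.104)

The two standard errors are √(0.2110×0.7890/1179) = 0.01188 and √(0.3990×0.6010/98) = 0.04947.
Because the samples are independent, SE_diff = √(0.01188² + 0.04947²) = 0.05088.
Using z* = 1.645 for 90%, ME = 1.645 × 0.05088 = 0.08370.
p̂₁ − p̂₂ = -0.1880; interval -0.1880 ± 0.08370 gives (-0.272, -0.104).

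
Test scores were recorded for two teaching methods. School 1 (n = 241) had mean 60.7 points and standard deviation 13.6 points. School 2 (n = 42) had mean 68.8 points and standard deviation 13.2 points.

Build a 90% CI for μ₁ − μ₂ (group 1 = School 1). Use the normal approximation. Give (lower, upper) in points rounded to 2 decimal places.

Standard errors of each mean: 13.6/√241 = 0.8761 and 13.2/√42 = 2.0368.
SE(x̄₁ − x̄₂) = √(0.8761² + 2.0368²) = 2.2172 for independent samples with unequal variances.
With z* = 1.645, the margin is 1.645 × 2.2172 = 3.6473.
x̄₁ − x̄₂ = 60.7 − 68.8 = -8.1000; the interval is -8.1000 ± 3.6473 = (-11.75, -4.45).

(-11.75, -4.45)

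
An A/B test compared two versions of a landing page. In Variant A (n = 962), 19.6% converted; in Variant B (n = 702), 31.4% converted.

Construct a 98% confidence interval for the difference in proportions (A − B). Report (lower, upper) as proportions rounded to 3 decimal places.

(-0.168, -0.068)

Each SE is √(p̂(1−p̂)/n): √(0.1960·0.8040/962) = 0.01280 and √(0.3140·0.6860/702) = 0.01752.
SE(p̂₁ − p̂₂) = √(SE₁² + SE₂²) = √(0.00016384 + 0.0003069504) = 0.02170, since the two samples are independent.
At 98% confidence z* = 2.326; margin = 2.326 × 0.02170 = 0.05047.
The difference is 0.1960 − 0.3140 = -0.1180, so the interval is -0.1180 ± 0.05047 = (-0.168, -0.068).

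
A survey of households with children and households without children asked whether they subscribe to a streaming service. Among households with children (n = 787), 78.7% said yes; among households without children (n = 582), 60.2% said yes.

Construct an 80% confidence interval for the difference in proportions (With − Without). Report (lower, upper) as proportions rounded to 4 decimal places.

SE₁ = √(p̂₁(1−p̂₁)/n₁) = √(0.7870·0.2130/787) = 0.01459; SE₂ = √(0.6020·0.3980/582) = 0.02029.
Independent samples: SE of the difference = √(SE₁² + SE₂²) = √(0.0002128681 + 0.0004116841) = 0.02499.
z* for 80% confidence is 1.282, so the margin of error is 1.282 × 0.02499 = 0.03204.
Point estimate p̂₁ − p̂₂ = 0.7870 − 0.6020 = 0.1850.
0.1850 ± 0.03204 → (0.1530, 0.2170).

(0.1530, 0.2170)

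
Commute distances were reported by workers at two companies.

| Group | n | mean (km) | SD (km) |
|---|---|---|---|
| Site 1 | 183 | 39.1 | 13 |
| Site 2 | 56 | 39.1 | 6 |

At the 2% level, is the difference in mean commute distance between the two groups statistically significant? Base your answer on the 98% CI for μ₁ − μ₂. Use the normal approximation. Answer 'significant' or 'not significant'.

not significant

SE₁ = s₁/√n₁ = 13/√183 = 0.9610; SE₂ = 6/√56 = 0.8018.
Independent samples, unequal variances: SE_diff = √(SE₁² + SE₂²) = √(0.923521 + 0.64288324) = 1.2516.
z* = 2.326, so margin of error = 2.326 × 1.2516 = 2.9112.
Difference in means = 39.1 − 39.1 = 0.0000.
0.0000 ± 2.9112 → (-2.9112, 2.9112).
The interval (-2.9112, 2.9112) contains 0, so the difference is not significant.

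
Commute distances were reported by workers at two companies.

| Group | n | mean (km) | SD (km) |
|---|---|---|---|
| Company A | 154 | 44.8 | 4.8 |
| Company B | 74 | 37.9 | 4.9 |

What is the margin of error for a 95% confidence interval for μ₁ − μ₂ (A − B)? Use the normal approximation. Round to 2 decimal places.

1.35

SE₁ = s₁/√n₁ = 4.8/√154 = 0.3868; SE₂ = 4.9/√74 = 0.5696.
Independent samples, unequal variances: SE_diff = √(SE₁² + SE₂²) = √(0.14961424 + 0.32444416) = 0.6885.
z* = 1.960, so margin of error = 1.960 × 0.6885 = 1.3495.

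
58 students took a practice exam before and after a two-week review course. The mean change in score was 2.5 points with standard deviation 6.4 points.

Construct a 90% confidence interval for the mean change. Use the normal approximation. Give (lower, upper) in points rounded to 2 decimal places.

(1.12, 3.88)

Paired design: SE = s_d/√n = 6.4/√58 = 0.8404.
z* = 1.645; margin of error = 1.645 × 0.8404 = 1.3825.
2.5 ± 1.3825 → (1.12, 3.88).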